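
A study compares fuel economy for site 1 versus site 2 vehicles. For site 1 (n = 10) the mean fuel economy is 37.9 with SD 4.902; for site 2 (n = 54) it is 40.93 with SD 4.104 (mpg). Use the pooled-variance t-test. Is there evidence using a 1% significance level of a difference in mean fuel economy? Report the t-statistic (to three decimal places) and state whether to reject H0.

t = -2.081; fail to reject H0

Let group 1 = site 1, group 2 = site 2. H0: μ_1 = μ_2; H1: μ_1 ≠ μ_2 (two-sample pooled-variance t-test, two-sided).
s_p² = [(10−1)·4.902² + (54−1)·4.104²]/(10+54−2) = 17.8861
t = (37.9 − 40.93)/√[17.8861·(1/10 + 1/54)] = -2.081
df = n₁ + n₂ − 2 = 62
Two-sided p-value ≈ 0.042
Since p ≈ 0.042 > α = 0.01, fail to reject H0; the evidence is not statistically significant.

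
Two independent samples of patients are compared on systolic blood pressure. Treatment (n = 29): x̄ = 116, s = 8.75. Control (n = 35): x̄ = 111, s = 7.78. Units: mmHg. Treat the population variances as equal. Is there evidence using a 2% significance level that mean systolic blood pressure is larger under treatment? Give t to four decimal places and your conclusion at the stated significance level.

t = 2.4188; reject H0

Let group 1 = treatment, group 2 = control. H0: μ_1 = μ_2; H1: μ_1 > μ_2 (two-sample pooled-variance t-test, right-tailed).
s_p² = [(29−1)·8.75² + (35−1)·7.78²]/(29+35−2) = 67.7696
t = (116 − 111)/√[67.7696·(1/29 + 1/35)] = 2.4188
df = n₁ + n₂ − 2 = 62
p-value = P(T ≥ 2.4188) ≈ 0.0093
Since p ≈ 0.0093 < α = 0.02, reject H0; the evidence is statistically significant.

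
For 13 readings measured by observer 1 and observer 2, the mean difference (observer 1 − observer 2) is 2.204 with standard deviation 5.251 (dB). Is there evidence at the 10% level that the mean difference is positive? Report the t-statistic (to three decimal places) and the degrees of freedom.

H0: μ_d = 0; H1: μ_d > 0 (paired t-test on the differences, right-tailed).
t = d̄/(s_d/√n) = 2.204/(5.251/√13) = 1.513
df = n − 1 = 12
p-value = P(T ≥ 1.513) ≈ 0.0780
Since p ≈ 0.0780 < α = 0.1, reject H0; the evidence is statistically significant.

t = 1.513, df = 12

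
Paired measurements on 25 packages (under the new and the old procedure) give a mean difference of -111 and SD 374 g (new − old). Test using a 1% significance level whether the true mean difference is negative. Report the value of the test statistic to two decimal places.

H0: μ_d = 0; H1: μ_d < 0 (paired t-test on the differences, left-tailed).
t = d̄/(s_d/√n) = -111/(374/√25) = -1.48
df = n − 1 = 24
p-value = P(T ≤ -1.48) ≈ 0.075
Since p ≈ 0.075 > α = 0.01, fail to reject H0; the evidence is not statistically significant.

-1.48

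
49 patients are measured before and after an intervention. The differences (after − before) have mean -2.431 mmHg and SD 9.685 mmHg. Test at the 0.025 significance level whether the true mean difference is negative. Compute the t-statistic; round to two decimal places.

-1.76

H0: μ_d = 0; H1: μ_d < 0 (paired t-test on the differences, left-tailed).
t = d̄/(s_d/√n) = -2.431/(9.685/√49) = -1.76
df = n − 1 = 48
p-value = P(T ≤ -1.76) ≈ 0.043
Since p ≈ 0.043 > α = 0.025, fail to reject H0; the data do not provide sufficient evidence against H0.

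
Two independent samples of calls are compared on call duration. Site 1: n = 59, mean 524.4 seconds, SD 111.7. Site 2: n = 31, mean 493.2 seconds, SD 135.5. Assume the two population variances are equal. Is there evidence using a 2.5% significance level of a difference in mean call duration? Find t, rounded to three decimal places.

1.169

Let group 1 = site 1, group 2 = site 2. H0: μ_1 = μ_2; H1: μ_1 ≠ μ_2 (two-sample pooled-variance t-test, two-sided).
s_p² = [(59−1)·111.7² + (31−1)·135.5²]/(59+31−2) = 14482.6
t = (524.4 − 493.2)/√[14482.6·(1/59 + 1/31)] = 1.169
df = n₁ + n₂ − 2 = 88
Two-sided p-value ≈ 0.2457
Since p ≈ 0.2457 > α = 0.025, fail to reject H0; the evidence is not statistically significant.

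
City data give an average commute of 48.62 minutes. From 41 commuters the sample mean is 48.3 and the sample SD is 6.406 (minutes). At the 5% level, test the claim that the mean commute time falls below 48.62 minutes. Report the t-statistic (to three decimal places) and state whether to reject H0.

t = -0.320; fail to reject H0

H0: μ = 48.62; H1: μ < 48.62 (one-sample t-test, left-tailed).
t = (x̄ − μ₀)/(s/√n) = (48.3 − 48.62)/(6.406/√41) = -0.320
df = n − 1 = 40
p-value = P(T ≤ -0.320) ≈ 0.3754
Since p ≈ 0.3754 > α = 0.05, fail to reject H0; the data do not provide sufficient evidence against H0.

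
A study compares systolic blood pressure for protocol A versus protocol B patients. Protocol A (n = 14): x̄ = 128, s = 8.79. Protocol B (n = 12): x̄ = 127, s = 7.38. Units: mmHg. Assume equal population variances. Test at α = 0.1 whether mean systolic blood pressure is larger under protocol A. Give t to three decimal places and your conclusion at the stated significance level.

Let group 1 = protocol A, group 2 = protocol B. H0: μ_1 = μ_2; H1: μ_1 > μ_2 (two-sample pooled-variance t-test, right-tailed).
s_p² = [(14−1)·8.79² + (12−1)·7.38²]/(14+12−2) = 66.8142
t = (128 − 127)/√[66.8142·(1/14 + 1/12)] = 0.311
df = n₁ + n₂ − 2 = 24
p-value = P(T ≥ 0.311) ≈ 0.379
Since p ≈ 0.379 > α = 0.1, fail to reject H0; the evidence is not statistically significant.

t = 0.311; fail to reject H0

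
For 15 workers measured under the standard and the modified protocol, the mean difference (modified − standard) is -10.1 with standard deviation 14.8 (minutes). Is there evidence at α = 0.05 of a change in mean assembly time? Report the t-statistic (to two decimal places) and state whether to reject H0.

t = -2.64; reject H0

H0: μ_d = 0; H1: μ_d ≠ 0 (paired t-test on the differences, two-sided).
t = d̄/(s_d/√n) = -10.1/(14.8/√15) = -2.64
df = n − 1 = 14
Two-sided p-value ≈ 0.0193
Since p ≈ 0.0193 < α = 0.05, reject H0; the data support H1.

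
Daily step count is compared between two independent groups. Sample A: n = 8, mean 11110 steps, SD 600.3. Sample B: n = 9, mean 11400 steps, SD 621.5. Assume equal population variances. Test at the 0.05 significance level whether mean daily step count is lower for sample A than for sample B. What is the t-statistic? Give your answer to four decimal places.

-0.9757

Let group 1 = sample A, group 2 = sample B. H0: μ_1 = μ_2; H1: μ_1 < μ_2 (two-sample pooled-variance t-test, left-tailed).
s_p² = [(8−1)·600.3² + (9−1)·621.5²]/(8+9−2) = 374175
t = (11110 − 11400)/√[374175·(1/8 + 1/9)] = -0.9757
df = n₁ + n₂ − 2 = 15
p-value = P(T ≤ -0.9757) ≈ 0.172
Since p ≈ 0.172 > α = 0.05, fail to reject H0; the data do not provide sufficient evidence against H0.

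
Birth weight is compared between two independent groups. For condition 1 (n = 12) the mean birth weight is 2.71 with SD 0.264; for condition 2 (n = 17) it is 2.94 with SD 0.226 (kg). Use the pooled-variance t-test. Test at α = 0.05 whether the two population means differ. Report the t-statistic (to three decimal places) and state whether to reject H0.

t = -2.519; reject H0

Let group 1 = condition 1, group 2 = condition 2. H0: μ_1 = μ_2; H1: μ_1 ≠ μ_2 (two-sample pooled-variance t-test, two-sided).
s_p² = [(12−1)·0.264² + (17−1)·0.226²]/(12+17−2) = 0.0586619
t = (2.71 − 2.94)/√[0.0586619·(1/12 + 1/17)] = -2.519
df = n₁ + n₂ − 2 = 27
Two-sided p-value ≈ 0.018
Since p ≈ 0.018 < α = 0.05, reject H0; the data support H1.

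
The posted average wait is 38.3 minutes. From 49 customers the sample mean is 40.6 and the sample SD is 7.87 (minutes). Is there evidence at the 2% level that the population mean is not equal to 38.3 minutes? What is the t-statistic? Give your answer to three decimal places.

H0: μ = 38.3; H1: μ ≠ 38.3 (one-sample t-test, two-sided).
t = (x̄ − μ₀)/(s/√n) = (40.6 − 38.3)/(7.87/√49) = 2.046
df = n − 1 = 48
Two-sided p-value ≈ 0.046
Since p ≈ 0.046 > α = 0.02, fail to reject H0; the evidence is not statistically significant.

2.046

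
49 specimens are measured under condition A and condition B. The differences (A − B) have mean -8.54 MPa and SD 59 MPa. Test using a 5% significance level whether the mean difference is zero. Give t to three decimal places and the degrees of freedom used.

H0: μ_d = 0; H1: μ_d ≠ 0 (paired t-test on the differences, two-sided).
t = d̄/(s_d/√n) = -8.54/(59/√49) = -1.013
df = n − 1 = 48
Two-sided p-value ≈ 0.316
Since p ≈ 0.316 > α = 0.05, fail to reject H0; the data do not provide sufficient evidence against H0.

t = -1.013, df = 48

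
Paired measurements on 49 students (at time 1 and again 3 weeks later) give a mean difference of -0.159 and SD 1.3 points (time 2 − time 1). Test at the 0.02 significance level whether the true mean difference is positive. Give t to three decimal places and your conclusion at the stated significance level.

H0: μ_d = 0; H1: μ_d > 0 (paired t-test on the differences, right-tailed).
t = d̄/(s_d/√n) = -0.159/(1.3/√49) = -0.856
df = n − 1 = 48
p-value = P(T ≥ -0.856) ≈ 0.8019
Since p ≈ 0.8019 > α = 0.02, fail to reject H0; the data do not provide sufficient evidence against H0.

t = -0.856; fail to reject H0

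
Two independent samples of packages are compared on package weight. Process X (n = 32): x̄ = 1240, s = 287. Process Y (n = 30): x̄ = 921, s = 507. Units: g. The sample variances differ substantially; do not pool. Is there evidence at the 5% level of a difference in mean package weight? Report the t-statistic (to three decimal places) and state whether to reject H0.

Let group 1 = process X, group 2 = process Y. H0: μ_1 = μ_2; H1: μ_1 ≠ μ_2 (Welch's two-sample t-test, two-sided).
t = (x̄_1 − x̄_2)/√(s_1²/n_1 + s_2²/n_2) = (1240 − 921)/√(287²/32 + 507²/30) = 3.022
Welch–Satterthwaite df ≈ 45.22
Two-sided p-value ≈ 0.004
Since p ≈ 0.004 < α = 0.05, reject H0; the evidence is statistically significant.

t = 3.022; reject H0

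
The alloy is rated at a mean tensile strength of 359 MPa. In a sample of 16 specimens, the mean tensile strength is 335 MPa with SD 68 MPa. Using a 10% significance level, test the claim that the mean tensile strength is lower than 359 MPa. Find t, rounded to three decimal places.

H0: μ = 359; H1: μ < 359 (one-sample t-test, left-tailed).
t = (x̄ − μ₀)/(s/√n) = (335 − 359)/(68/√16) = -1.412
df = n − 1 = 15
p-value = P(T ≤ -1.412) ≈ 0.089
Since p ≈ 0.089 < α = 0.1, reject H0; the evidence is statistically significant.

-1.412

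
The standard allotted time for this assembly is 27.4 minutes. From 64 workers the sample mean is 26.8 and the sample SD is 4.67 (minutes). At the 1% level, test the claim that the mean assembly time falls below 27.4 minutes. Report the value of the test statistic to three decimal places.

-1.028

H0: μ = 27.4; H1: μ < 27.4 (one-sample t-test, left-tailed).
t = (x̄ − μ₀)/(s/√n) = (26.8 − 27.4)/(4.67/√64) = -1.028
df = n − 1 = 63
p-value = P(T ≤ -1.028) ≈ 0.154
Since p ≈ 0.154 > α = 0.01, fail to reject H0; the evidence is not statistically significant.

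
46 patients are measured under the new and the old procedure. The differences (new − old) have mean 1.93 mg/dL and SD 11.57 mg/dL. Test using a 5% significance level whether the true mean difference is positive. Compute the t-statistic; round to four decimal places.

H0: μ_d = 0; H1: μ_d > 0 (paired t-test on the differences, right-tailed).
t = d̄/(s_d/√n) = 1.93/(11.57/√46) = 1.1314
df = n − 1 = 45
p-value = P(T ≥ 1.1314) ≈ 0.1319
Since p ≈ 0.1319 > α = 0.05, fail to reject H0; the data do not provide sufficient evidence against H0.

1.1314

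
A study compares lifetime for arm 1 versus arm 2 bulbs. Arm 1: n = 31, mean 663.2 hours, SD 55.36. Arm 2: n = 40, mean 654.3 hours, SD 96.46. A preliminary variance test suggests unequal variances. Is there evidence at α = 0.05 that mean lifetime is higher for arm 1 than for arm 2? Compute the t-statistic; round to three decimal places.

0.489

Let group 1 = arm 1, group 2 = arm 2. H0: μ_1 = μ_2; H1: μ_1 > μ_2 (Welch's two-sample t-test, right-tailed).
t = (x̄_1 − x̄_2)/√(s_1²/n_1 + s_2²/n_2) = (663.2 − 654.3)/√(55.36²/31 + 96.46²/40) = 0.489
Welch–Satterthwaite df ≈ 64.13
p-value = P(T ≥ 0.489) ≈ 0.313
Since p ≈ 0.313 > α = 0.05, fail to reject H0; the evidence is not statistically significant.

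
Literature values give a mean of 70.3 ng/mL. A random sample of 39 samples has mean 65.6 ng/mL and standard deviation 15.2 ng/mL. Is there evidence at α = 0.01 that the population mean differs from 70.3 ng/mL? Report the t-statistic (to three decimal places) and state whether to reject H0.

H0: μ = 70.3; H1: μ ≠ 70.3 (one-sample t-test, two-sided).
t = (x̄ − μ₀)/(s/√n) = (65.6 − 70.3)/(15.2/√39) = -1.931
df = n − 1 = 38
Two-sided p-value ≈ 0.0610
Since p ≈ 0.0610 > α = 0.01, fail to reject H0; the evidence is not statistically significant.

t = -1.931; fail to reject H0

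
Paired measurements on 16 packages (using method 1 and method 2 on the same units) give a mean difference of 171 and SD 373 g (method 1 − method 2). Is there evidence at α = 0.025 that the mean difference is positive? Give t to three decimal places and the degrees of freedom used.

t = 1.834, df = 15

H0: μ_d = 0; H1: μ_d > 0 (paired t-test on the differences, right-tailed).
t = d̄/(s_d/√n) = 171/(373/√16) = 1.834
df = n − 1 = 15
p-value = P(T ≥ 1.834) ≈ 0.043
Since p ≈ 0.043 > α = 0.025, fail to reject H0; the evidence is not statistically significant.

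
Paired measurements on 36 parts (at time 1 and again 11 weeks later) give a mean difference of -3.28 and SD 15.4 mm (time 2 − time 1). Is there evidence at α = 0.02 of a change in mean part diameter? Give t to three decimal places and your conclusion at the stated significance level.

t = -1.278; fail to reject H0

H0: μ_d = 0; H1: μ_d ≠ 0 (paired t-test on the differences, two-sided).
t = d̄/(s_d/√n) = -3.28/(15.4/√36) = -1.278
df = n − 1 = 35
Two-sided p-value ≈ 0.210
Since p ≈ 0.210 > α = 0.02, fail to reject H0; the evidence is not statistically significant.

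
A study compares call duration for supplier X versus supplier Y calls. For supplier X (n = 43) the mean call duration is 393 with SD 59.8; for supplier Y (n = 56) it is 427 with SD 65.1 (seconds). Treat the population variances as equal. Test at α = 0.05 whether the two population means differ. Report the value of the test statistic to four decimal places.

-2.6676

Let group 1 = supplier X, group 2 = supplier Y. H0: μ_1 = μ_2; H1: μ_1 ≠ μ_2 (two-sample pooled-variance t-test, two-sided).
s_p² = [(43−1)·59.8² + (56−1)·65.1²]/(43+56−2) = 3951.38
t = (393 − 427)/√[3951.38·(1/43 + 1/56)] = -2.6676
df = n₁ + n₂ − 2 = 97
Two-sided p-value ≈ 0.0090
Since p ≈ 0.0090 < α = 0.05, reject H0; the evidence is statistically significant.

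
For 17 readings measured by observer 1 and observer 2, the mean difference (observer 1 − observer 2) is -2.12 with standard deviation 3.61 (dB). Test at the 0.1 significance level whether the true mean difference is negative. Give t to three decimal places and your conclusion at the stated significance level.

H0: μ_d = 0; H1: μ_d < 0 (paired t-test on the differences, left-tailed).
t = d̄/(s_d/√n) = -2.12/(3.61/√17) = -2.421
df = n − 1 = 16
p-value = P(T ≤ -2.421) ≈ 0.0139
Since p ≈ 0.0139 < α = 0.1, reject H0; the data support H1.

t = -2.421; reject H0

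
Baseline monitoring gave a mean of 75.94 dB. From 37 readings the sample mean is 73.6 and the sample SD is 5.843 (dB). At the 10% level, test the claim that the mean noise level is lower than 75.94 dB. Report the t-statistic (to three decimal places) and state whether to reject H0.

H0: μ = 75.94; H1: μ < 75.94 (one-sample t-test, left-tailed).
t = (x̄ − μ₀)/(s/√n) = (73.6 − 75.94)/(5.843/√37) = -2.436
df = n − 1 = 36
p-value = P(T ≤ -2.436) ≈ 0.010
Since p ≈ 0.010 < α = 0.1, reject H0; the data support H1.

t = -2.436; reject H0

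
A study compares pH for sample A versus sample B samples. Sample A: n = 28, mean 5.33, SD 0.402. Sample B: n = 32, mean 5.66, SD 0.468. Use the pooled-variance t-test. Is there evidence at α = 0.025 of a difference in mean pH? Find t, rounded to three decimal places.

-2.908

Let group 1 = sample A, group 2 = sample B. H0: μ_1 = μ_2; H1: μ_1 ≠ μ_2 (two-sample pooled-variance t-test, two-sided).
s_p² = [(28−1)·0.402² + (32−1)·0.468²]/(28+32−2) = 0.192294
t = (5.33 − 5.66)/√[0.192294·(1/28 + 1/32)] = -2.908
df = n₁ + n₂ − 2 = 58
Two-sided p-value ≈ 0.0051
Since p ≈ 0.0051 < α = 0.025, reject H0; the data support H1.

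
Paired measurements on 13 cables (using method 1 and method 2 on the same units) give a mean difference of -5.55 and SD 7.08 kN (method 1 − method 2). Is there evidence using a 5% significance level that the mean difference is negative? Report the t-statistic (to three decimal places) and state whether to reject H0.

t = -2.826; reject H0

H0: μ_d = 0; H1: μ_d < 0 (paired t-test on the differences, left-tailed).
t = d̄/(s_d/√n) = -5.55/(7.08/√13) = -2.826
df = n − 1 = 12
p-value = P(T ≤ -2.826) ≈ 0.008
Since p ≈ 0.008 < α = 0.05, reject H0; the data support H1.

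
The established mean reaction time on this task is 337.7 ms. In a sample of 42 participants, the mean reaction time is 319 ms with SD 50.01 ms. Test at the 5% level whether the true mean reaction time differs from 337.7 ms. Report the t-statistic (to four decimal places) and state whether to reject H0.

t = -2.4233; reject H0

H0: μ = 337.7; H1: μ ≠ 337.7 (one-sample t-test, two-sided).
t = (x̄ − μ₀)/(s/√n) = (319 − 337.7)/(50.01/√42) = -2.4233
df = n − 1 = 41
Two-sided p-value ≈ 0.020
Since p ≈ 0.020 < α = 0.05, reject H0; the data support H1.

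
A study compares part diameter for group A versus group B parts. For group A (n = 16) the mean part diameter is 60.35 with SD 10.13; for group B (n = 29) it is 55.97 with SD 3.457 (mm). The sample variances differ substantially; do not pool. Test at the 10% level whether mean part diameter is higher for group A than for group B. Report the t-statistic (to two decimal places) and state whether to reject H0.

Let group 1 = group A, group 2 = group B. H0: μ_1 = μ_2; H1: μ_1 > μ_2 (Welch's two-sample t-test, right-tailed).
t = (x̄_1 − x̄_2)/√(s_1²/n_1 + s_2²/n_2) = (60.35 − 55.97)/√(10.13²/16 + 3.457²/29) = 1.68
Welch–Satterthwaite df ≈ 16.95
p-value = P(T ≥ 1.68) ≈ 0.0560
Since p ≈ 0.0560 < α = 0.1, reject H0; the evidence is statistically significant.

t = 1.68; reject H0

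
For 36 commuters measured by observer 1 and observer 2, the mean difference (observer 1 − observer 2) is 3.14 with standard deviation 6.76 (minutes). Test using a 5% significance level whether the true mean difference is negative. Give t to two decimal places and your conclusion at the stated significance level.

H0: μ_d = 0; H1: μ_d < 0 (paired t-test on the differences, left-tailed).
t = d̄/(s_d/√n) = 3.14/(6.76/√36) = 2.79
df = n − 1 = 35
p-value = P(T ≤ 2.79) ≈ 0.996
Since p ≈ 0.996 > α = 0.05, fail to reject H0; the data do not provide sufficient evidence against H0.

t = 2.79; fail to reject H0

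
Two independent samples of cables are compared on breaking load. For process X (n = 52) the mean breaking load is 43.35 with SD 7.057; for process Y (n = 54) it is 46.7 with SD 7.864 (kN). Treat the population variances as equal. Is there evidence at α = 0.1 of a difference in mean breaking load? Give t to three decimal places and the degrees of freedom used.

Let group 1 = process X, group 2 = process Y. H0: μ_1 = μ_2; H1: μ_1 ≠ μ_2 (two-sample pooled-variance t-test, two-sided).
s_p² = [(52−1)·7.057² + (54−1)·7.864²]/(52+54−2) = 55.9377
t = (43.35 − 46.7)/√[55.9377·(1/52 + 1/54)] = -2.305
df = n₁ + n₂ − 2 = 104
Two-sided p-value ≈ 0.0231
Since p ≈ 0.0231 < α = 0.1, reject H0; the data support H1.

t = -2.305, df = 104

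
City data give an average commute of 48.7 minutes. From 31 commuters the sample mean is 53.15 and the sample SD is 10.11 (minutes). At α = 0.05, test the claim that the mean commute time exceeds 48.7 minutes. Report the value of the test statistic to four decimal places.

2.4507

H0: μ = 48.7; H1: μ > 48.7 (one-sample t-test, right-tailed).
t = (x̄ − μ₀)/(s/√n) = (53.15 − 48.7)/(10.11/√31) = 2.4507
df = n − 1 = 30
p-value = P(T ≥ 2.4507) ≈ 0.010
Since p ≈ 0.010 < α = 0.05, reject H0; the evidence is statistically significant.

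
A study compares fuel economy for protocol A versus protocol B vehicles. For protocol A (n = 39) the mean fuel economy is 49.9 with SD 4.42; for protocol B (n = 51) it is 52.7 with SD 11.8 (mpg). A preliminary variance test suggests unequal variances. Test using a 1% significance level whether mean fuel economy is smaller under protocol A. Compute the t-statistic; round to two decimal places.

Let group 1 = protocol A, group 2 = protocol B. H0: μ_1 = μ_2; H1: μ_1 < μ_2 (Welch's two-sample t-test, left-tailed).
t = (x̄_1 − x̄_2)/√(s_1²/n_1 + s_2²/n_2) = (49.9 − 52.7)/√(4.42²/39 + 11.8²/51) = -1.56
Welch–Satterthwaite df ≈ 67.06
p-value = P(T ≤ -1.56) ≈ 0.062
Since p ≈ 0.062 > α = 0.01, fail to reject H0; the data do not provide sufficient evidence against H0.

-1.56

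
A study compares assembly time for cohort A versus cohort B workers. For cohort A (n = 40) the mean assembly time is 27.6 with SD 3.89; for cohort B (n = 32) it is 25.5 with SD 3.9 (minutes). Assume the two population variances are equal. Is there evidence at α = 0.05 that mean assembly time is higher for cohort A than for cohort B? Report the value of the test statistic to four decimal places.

2.2736

Let group 1 = cohort A, group 2 = cohort B. H0: μ_1 = μ_2; H1: μ_1 > μ_2 (two-sample pooled-variance t-test, right-tailed).
s_p² = [(40−1)·3.89² + (32−1)·3.9²]/(40+32−2) = 15.1666
t = (27.6 − 25.5)/√[15.1666·(1/40 + 1/32)] = 2.2736
df = n₁ + n₂ − 2 = 70
p-value = P(T ≥ 2.2736) ≈ 0.0130
Since p ≈ 0.0130 < α = 0.05, reject H0; the evidence is statistically significant.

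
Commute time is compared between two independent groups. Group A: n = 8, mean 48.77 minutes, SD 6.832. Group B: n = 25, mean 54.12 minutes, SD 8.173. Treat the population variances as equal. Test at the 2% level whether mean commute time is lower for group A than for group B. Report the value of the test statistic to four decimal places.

-1.6693

Let group 1 = group A, group 2 = group B. H0: μ_1 = μ_2; H1: μ_1 < μ_2 (two-sample pooled-variance t-test, left-tailed).
s_p² = [(8−1)·6.832² + (25−1)·8.173²]/(8+25−2) = 62.2543
t = (48.77 − 54.12)/√[62.2543·(1/8 + 1/25)] = -1.6693
df = n₁ + n₂ − 2 = 31
p-value = P(T ≤ -1.6693) ≈ 0.0526
Since p ≈ 0.0526 > α = 0.02, fail to reject H0; the data do not provide sufficient evidence against H0.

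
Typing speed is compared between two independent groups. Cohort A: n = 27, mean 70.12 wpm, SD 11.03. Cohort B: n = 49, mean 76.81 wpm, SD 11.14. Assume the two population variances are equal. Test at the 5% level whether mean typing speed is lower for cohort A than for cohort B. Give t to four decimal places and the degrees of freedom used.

Let group 1 = cohort A, group 2 = cohort B. H0: μ_1 = μ_2; H1: μ_1 < μ_2 (two-sample pooled-variance t-test, left-tailed).
s_p² = [(27−1)·11.03² + (49−1)·11.14²]/(27+49−2) = 123.243
t = (70.12 − 76.81)/√[123.243·(1/27 + 1/49)] = -2.5143
df = n₁ + n₂ − 2 = 74
p-value = P(T ≤ -2.5143) ≈ 0.007
Since p ≈ 0.007 < α = 0.05, reject H0; the evidence is statistically significant.

t = -2.5143, df = 74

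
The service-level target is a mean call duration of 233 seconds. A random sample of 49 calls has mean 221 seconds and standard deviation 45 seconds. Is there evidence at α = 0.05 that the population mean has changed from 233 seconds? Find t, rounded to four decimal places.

H0: μ = 233; H1: μ ≠ 233 (one-sample t-test, two-sided).
t = (x̄ − μ₀)/(s/√n) = (221 − 233)/(45/√49) = -1.8667
df = n − 1 = 48
Two-sided p-value ≈ 0.0681
Since p ≈ 0.0681 > α = 0.05, fail to reject H0; the evidence is not statistically significant.

-1.8667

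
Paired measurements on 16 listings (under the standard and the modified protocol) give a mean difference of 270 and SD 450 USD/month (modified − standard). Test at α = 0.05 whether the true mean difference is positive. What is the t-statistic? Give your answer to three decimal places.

2.400

H0: μ_d = 0; H1: μ_d > 0 (paired t-test on the differences, right-tailed).
t = d̄/(s_d/√n) = 270/(450/√16) = 2.400
df = n − 1 = 15
p-value = P(T ≥ 2.400) ≈ 0.015
Since p ≈ 0.015 < α = 0.05, reject H0; the data support H1.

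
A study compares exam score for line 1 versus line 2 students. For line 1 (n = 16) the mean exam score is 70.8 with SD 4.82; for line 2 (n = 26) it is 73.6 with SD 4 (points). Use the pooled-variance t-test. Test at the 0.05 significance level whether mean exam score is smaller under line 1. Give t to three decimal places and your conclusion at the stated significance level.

t = -2.037; reject H0

Let group 1 = line 1, group 2 = line 2. H0: μ_1 = μ_2; H1: μ_1 < μ_2 (two-sample pooled-variance t-test, left-tailed).
s_p² = [(16−1)·4.82² + (26−1)·4²]/(16+26−2) = 18.7122
t = (70.8 − 73.6)/√[18.7122·(1/16 + 1/26)] = -2.037
df = n₁ + n₂ − 2 = 40
p-value = P(T ≤ -2.037) ≈ 0.024
Since p ≈ 0.024 < α = 0.05, reject H0; the evidence is statistically significant.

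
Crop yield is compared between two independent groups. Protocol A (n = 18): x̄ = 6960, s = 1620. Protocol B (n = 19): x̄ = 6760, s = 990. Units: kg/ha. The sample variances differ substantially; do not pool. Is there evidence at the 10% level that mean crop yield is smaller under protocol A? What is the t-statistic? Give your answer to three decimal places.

Let group 1 = protocol A, group 2 = protocol B. H0: μ_1 = μ_2; H1: μ_1 < μ_2 (Welch's two-sample t-test, left-tailed).
t = (x̄_1 − x̄_2)/√(s_1²/n_1 + s_2²/n_2) = (6960 − 6760)/√(1620²/18 + 990²/19) = 0.450
Welch–Satterthwaite df ≈ 27.86
p-value = P(T ≤ 0.450) ≈ 0.672
Since p ≈ 0.672 > α = 0.1, fail to reject H0; the data do not provide sufficient evidence against H0.

0.450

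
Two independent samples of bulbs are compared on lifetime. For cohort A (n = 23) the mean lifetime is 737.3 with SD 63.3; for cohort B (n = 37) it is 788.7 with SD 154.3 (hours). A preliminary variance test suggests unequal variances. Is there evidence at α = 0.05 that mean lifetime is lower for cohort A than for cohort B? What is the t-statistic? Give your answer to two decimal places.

-1.80

Let group 1 = cohort A, group 2 = cohort B. H0: μ_1 = μ_2; H1: μ_1 < μ_2 (Welch's two-sample t-test, left-tailed).
t = (x̄_1 − x̄_2)/√(s_1²/n_1 + s_2²/n_2) = (737.3 − 788.7)/√(63.3²/23 + 154.3²/37) = -1.80
Welch–Satterthwaite df ≈ 51.91
p-value = P(T ≤ -1.80) ≈ 0.039
Since p ≈ 0.039 < α = 0.05, reject H0; the evidence is statistically significant.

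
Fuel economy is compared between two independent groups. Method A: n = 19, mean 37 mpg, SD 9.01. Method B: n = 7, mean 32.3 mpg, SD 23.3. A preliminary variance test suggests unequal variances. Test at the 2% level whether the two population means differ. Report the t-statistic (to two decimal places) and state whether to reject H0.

Let group 1 = method A, group 2 = method B. H0: μ_1 = μ_2; H1: μ_1 ≠ μ_2 (Welch's two-sample t-test, two-sided).
t = (x̄_1 − x̄_2)/√(s_1²/n_1 + s_2²/n_2) = (37 − 32.3)/√(9.01²/19 + 23.3²/7) = 0.52
Welch–Satterthwaite df ≈ 6.67
Two-sided p-value ≈ 0.6201
Since p ≈ 0.6201 > α = 0.02, fail to reject H0; the data do not provide sufficient evidence against H0.

t = 0.52; fail to reject H0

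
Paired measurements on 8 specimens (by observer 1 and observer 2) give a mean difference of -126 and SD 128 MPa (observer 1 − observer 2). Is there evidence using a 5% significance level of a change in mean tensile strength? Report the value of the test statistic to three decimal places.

-2.784

H0: μ_d = 0; H1: μ_d ≠ 0 (paired t-test on the differences, two-sided).
t = d̄/(s_d/√n) = -126/(128/√8) = -2.784
df = n − 1 = 7
Two-sided p-value ≈ 0.0271
Since p ≈ 0.0271 < α = 0.05, reject H0; the data support H1.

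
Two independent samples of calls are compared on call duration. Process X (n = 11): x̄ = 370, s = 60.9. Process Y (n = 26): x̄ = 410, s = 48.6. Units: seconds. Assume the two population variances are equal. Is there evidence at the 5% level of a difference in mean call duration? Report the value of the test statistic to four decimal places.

Let group 1 = process X, group 2 = process Y. H0: μ_1 = μ_2; H1: μ_1 ≠ μ_2 (two-sample pooled-variance t-test, two-sided).
s_p² = [(11−1)·60.9² + (26−1)·48.6²]/(11+26−2) = 2746.77
t = (370 − 410)/√[2746.77·(1/11 + 1/26)] = -2.1219
df = n₁ + n₂ − 2 = 35
Two-sided p-value ≈ 0.041
Since p ≈ 0.041 < α = 0.05, reject H0; the evidence is statistically significant.

-2.1219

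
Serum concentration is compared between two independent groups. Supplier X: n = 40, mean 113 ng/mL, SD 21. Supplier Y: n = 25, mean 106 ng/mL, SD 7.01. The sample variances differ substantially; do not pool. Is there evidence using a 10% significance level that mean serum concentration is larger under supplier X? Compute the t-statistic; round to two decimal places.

Let group 1 = supplier X, group 2 = supplier Y. H0: μ_1 = μ_2; H1: μ_1 > μ_2 (Welch's two-sample t-test, right-tailed).
t = (x̄_1 − x̄_2)/√(s_1²/n_1 + s_2²/n_2) = (113 − 106)/√(21²/40 + 7.01²/25) = 1.94
Welch–Satterthwaite df ≈ 51.49
p-value = P(T ≥ 1.94) ≈ 0.029
Since p ≈ 0.029 < α = 0.1, reject H0; the data support H1.

1.94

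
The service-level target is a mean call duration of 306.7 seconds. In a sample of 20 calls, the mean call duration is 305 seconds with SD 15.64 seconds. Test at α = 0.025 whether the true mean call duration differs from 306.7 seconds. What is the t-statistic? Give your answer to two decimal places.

H0: μ = 306.7; H1: μ ≠ 306.7 (one-sample t-test, two-sided).
t = (x̄ − μ₀)/(s/√n) = (305 − 306.7)/(15.64/√20) = -0.49
df = n − 1 = 19
Two-sided p-value ≈ 0.632
Since p ≈ 0.632 > α = 0.025, fail to reject H0; the data do not provide sufficient evidence against H0.

-0.49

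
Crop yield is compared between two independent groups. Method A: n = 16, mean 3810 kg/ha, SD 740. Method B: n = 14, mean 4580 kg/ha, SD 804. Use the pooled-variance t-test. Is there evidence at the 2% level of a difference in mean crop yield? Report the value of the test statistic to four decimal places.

-2.7312

Let group 1 = method A, group 2 = method B. H0: μ_1 = μ_2; H1: μ_1 ≠ μ_2 (two-sample pooled-variance t-test, two-sided).
s_p² = [(16−1)·740² + (14−1)·804²]/(16+14−2) = 593479
t = (3810 − 4580)/√[593479·(1/16 + 1/14)] = -2.7312
df = n₁ + n₂ − 2 = 28
Two-sided p-value ≈ 0.011
Since p ≈ 0.011 < α = 0.02, reject H0; the data support H1.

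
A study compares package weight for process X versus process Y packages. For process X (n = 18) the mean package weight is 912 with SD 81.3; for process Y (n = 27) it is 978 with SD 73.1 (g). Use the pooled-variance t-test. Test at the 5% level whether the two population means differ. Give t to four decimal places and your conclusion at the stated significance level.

t = -2.8372; reject H0

Let group 1 = process X, group 2 = process Y. H0: μ_1 = μ_2; H1: μ_1 ≠ μ_2 (two-sample pooled-variance t-test, two-sided).
s_p² = [(18−1)·81.3² + (27−1)·73.1²]/(18+27−2) = 5844.15
t = (912 − 978)/√[5844.15·(1/18 + 1/27)] = -2.8372
df = n₁ + n₂ − 2 = 43
Two-sided p-value ≈ 0.007
Since p ≈ 0.007 < α = 0.05, reject H0; the data support H1.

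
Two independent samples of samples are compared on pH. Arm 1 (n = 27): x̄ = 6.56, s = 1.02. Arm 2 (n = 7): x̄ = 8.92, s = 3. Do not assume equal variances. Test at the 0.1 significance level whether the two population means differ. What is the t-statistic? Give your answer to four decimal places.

-2.0508

Let group 1 = arm 1, group 2 = arm 2. H0: μ_1 = μ_2; H1: μ_1 ≠ μ_2 (Welch's two-sample t-test, two-sided).
t = (x̄_1 − x̄_2)/√(s_1²/n_1 + s_2²/n_2) = (6.56 − 8.92)/√(1.02²/27 + 3²/7) = -2.0508
Welch–Satterthwaite df ≈ 6.36
Two-sided p-value ≈ 0.0835
Since p ≈ 0.0835 < α = 0.1, reject H0; the evidence is statistically significant.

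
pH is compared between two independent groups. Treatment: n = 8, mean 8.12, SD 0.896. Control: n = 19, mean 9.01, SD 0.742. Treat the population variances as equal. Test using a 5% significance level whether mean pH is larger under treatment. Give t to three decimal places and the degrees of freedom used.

Let group 1 = treatment, group 2 = control. H0: μ_1 = μ_2; H1: μ_1 > μ_2 (two-sample pooled-variance t-test, right-tailed).
s_p² = [(8−1)·0.896² + (19−1)·0.742²]/(8+19−2) = 0.621195
t = (8.12 − 9.01)/√[0.621195·(1/8 + 1/19)] = -2.679
df = n₁ + n₂ − 2 = 25
p-value = P(T ≥ -2.679) ≈ 0.994
Since p ≈ 0.994 > α = 0.05, fail to reject H0; the data do not provide sufficient evidence against H0.

t = -2.679, df = 25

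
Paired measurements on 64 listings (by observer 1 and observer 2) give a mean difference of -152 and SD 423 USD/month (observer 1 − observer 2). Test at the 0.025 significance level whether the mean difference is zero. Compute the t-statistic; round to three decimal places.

-2.875

H0: μ_d = 0; H1: μ_d ≠ 0 (paired t-test on the differences, two-sided).
t = d̄/(s_d/√n) = -152/(423/√64) = -2.875
df = n − 1 = 63
Two-sided p-value ≈ 0.006
Since p ≈ 0.006 < α = 0.025, reject H0; the data support H1.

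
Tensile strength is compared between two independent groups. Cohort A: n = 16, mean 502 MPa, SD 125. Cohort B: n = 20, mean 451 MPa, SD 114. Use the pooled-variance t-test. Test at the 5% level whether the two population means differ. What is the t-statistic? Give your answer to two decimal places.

Let group 1 = cohort A, group 2 = cohort B. H0: μ_1 = μ_2; H1: μ_1 ≠ μ_2 (two-sample pooled-variance t-test, two-sided).
s_p² = [(16−1)·125² + (20−1)·114²]/(16+20−2) = 14155.9
t = (502 − 451)/√[14155.9·(1/16 + 1/20)] = 1.28
df = n₁ + n₂ − 2 = 34
Two-sided p-value ≈ 0.210
Since p ≈ 0.210 > α = 0.05, fail to reject H0; the data do not provide sufficient evidence against H0.

1.28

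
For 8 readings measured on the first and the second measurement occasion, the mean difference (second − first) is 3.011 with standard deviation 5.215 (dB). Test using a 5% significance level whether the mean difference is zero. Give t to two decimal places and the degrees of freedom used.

t = 1.63, df = 7

H0: μ_d = 0; H1: μ_d ≠ 0 (paired t-test on the differences, two-sided).
t = d̄/(s_d/√n) = 3.011/(5.215/√8) = 1.63
df = n − 1 = 7
Two-sided p-value ≈ 0.1465
Since p ≈ 0.1465 > α = 0.05, fail to reject H0; the evidence is not statistically significant.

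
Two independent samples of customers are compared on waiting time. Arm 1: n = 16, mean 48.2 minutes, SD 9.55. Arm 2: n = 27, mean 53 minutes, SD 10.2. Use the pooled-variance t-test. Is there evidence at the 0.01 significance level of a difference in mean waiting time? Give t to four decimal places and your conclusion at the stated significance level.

t = -1.5264; fail to reject H0

Let group 1 = arm 1, group 2 = arm 2. H0: μ_1 = μ_2; H1: μ_1 ≠ μ_2 (two-sample pooled-variance t-test, two-sided).
s_p² = [(16−1)·9.55² + (27−1)·10.2²]/(16+27−2) = 99.3434
t = (48.2 − 53)/√[99.3434·(1/16 + 1/27)] = -1.5264
df = n₁ + n₂ − 2 = 41
Two-sided p-value ≈ 0.135
Since p ≈ 0.135 > α = 0.01, fail to reject H0; the data do not provide sufficient evidence against H0.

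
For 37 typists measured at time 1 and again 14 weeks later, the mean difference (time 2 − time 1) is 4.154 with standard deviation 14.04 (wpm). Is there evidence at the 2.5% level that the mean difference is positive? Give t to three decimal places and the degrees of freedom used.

t = 1.800, df = 36

H0: μ_d = 0; H1: μ_d > 0 (paired t-test on the differences, right-tailed).
t = d̄/(s_d/√n) = 4.154/(14.04/√37) = 1.800
df = n − 1 = 36
p-value = P(T ≥ 1.800) ≈ 0.040
Since p ≈ 0.040 > α = 0.025, fail to reject H0; the evidence is not statistically significant.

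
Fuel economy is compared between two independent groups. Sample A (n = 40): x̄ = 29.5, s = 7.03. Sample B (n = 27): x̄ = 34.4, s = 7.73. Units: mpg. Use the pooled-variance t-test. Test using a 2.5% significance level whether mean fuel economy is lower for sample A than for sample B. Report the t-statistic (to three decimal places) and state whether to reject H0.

t = -2.688; reject H0

Let group 1 = sample A, group 2 = sample B. H0: μ_1 = μ_2; H1: μ_1 < μ_2 (two-sample pooled-variance t-test, left-tailed).
s_p² = [(40−1)·7.03² + (27−1)·7.73²]/(40+27−2) = 53.5537
t = (29.5 − 34.4)/√[53.5537·(1/40 + 1/27)] = -2.688
df = n₁ + n₂ − 2 = 65
p-value = P(T ≤ -2.688) ≈ 0.005
Since p ≈ 0.005 < α = 0.025, reject H0; the data support H1.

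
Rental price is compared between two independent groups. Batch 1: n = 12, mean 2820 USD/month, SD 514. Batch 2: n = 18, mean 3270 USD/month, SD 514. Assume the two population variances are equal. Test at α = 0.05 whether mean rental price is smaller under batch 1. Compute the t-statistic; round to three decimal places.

-2.349

Let group 1 = batch 1, group 2 = batch 2. H0: μ_1 = μ_2; H1: μ_1 < μ_2 (two-sample pooled-variance t-test, left-tailed).
s_p² = [(12−1)·514² + (18−1)·514²]/(12+18−2) = 264196
t = (2820 − 3270)/√[264196·(1/12 + 1/18)] = -2.349
df = n₁ + n₂ − 2 = 28
p-value = P(T ≤ -2.349) ≈ 0.0131
Since p ≈ 0.0131 < α = 0.05, reject H0; the data support H1.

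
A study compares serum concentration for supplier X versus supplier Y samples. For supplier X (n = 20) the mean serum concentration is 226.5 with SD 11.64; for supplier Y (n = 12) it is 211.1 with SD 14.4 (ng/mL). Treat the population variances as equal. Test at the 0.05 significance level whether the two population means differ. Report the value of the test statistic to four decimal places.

Let group 1 = supplier X, group 2 = supplier Y. H0: μ_1 = μ_2; H1: μ_1 ≠ μ_2 (two-sample pooled-variance t-test, two-sided).
s_p² = [(20−1)·11.64² + (12−1)·14.4²]/(20+12−2) = 161.842
t = (226.5 − 211.1)/√[161.842·(1/20 + 1/12)] = 3.3152
df = n₁ + n₂ − 2 = 30
Two-sided p-value ≈ 0.002
Since p ≈ 0.002 < α = 0.05, reject H0; the data support H1.

3.3152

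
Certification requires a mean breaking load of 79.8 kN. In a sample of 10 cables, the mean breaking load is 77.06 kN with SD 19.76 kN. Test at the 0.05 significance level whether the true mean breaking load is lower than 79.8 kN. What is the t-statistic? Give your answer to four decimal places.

H0: μ = 79.8; H1: μ < 79.8 (one-sample t-test, left-tailed).
t = (x̄ − μ₀)/(s/√n) = (77.06 − 79.8)/(19.76/√10) = -0.4385
df = n − 1 = 9
p-value = P(T ≤ -0.4385) ≈ 0.336
Since p ≈ 0.336 > α = 0.05, fail to reject H0; the evidence is not statistically significant.

-0.4385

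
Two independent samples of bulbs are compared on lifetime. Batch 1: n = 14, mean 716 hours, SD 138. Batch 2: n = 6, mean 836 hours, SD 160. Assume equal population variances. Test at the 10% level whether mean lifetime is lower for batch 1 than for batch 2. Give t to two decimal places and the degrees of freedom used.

Let group 1 = batch 1, group 2 = batch 2. H0: μ_1 = μ_2; H1: μ_1 < μ_2 (two-sample pooled-variance t-test, left-tailed).
s_p² = [(14−1)·138² + (6−1)·160²]/(14+6−2) = 20865.1
t = (716 − 836)/√[20865.1·(1/14 + 1/6)] = -1.70
df = n₁ + n₂ − 2 = 18
p-value = P(T ≤ -1.70) ≈ 0.053
Since p ≈ 0.053 < α = 0.1, reject H0; the evidence is statistically significant.

t = -1.70, df = 18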